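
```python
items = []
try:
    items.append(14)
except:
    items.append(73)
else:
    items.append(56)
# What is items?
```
[14, 56]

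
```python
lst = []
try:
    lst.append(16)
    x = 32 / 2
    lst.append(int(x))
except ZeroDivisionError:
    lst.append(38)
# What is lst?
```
[16, 16]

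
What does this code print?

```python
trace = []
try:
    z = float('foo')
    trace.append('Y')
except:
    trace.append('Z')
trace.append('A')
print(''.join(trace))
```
ZA

Exception raised in try, caught by bare except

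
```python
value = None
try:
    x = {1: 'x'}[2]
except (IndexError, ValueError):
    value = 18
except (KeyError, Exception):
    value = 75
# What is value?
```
75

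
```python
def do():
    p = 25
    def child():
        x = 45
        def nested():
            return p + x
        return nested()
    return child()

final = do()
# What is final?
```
70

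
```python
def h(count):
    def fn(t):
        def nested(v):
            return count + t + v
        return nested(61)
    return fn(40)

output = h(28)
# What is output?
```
129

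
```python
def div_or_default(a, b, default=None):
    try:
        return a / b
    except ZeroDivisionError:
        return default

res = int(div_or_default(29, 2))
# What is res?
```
14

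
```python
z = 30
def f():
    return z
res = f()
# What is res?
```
30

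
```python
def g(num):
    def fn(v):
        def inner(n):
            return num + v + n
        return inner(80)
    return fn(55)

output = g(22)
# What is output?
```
157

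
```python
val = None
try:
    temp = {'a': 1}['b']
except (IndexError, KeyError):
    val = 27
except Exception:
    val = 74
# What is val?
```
27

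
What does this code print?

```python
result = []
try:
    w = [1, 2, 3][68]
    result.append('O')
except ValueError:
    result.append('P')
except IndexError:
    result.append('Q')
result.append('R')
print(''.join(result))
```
QR

IndexError is caught by its specific handler, not ValueError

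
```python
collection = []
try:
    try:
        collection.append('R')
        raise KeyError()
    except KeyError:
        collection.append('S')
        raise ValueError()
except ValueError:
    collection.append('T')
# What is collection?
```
['R', 'S', 'T']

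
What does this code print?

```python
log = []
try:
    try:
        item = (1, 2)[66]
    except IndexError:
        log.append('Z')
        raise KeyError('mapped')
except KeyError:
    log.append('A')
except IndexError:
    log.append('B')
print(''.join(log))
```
ZA

New KeyError raised, caught by outer KeyError handler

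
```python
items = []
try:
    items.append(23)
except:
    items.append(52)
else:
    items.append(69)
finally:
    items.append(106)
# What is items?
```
[23, 69, 106]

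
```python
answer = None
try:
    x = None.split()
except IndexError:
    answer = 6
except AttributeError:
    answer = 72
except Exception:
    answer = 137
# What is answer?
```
72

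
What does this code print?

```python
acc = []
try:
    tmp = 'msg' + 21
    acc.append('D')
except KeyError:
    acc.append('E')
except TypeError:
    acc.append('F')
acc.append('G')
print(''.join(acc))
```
FG

TypeError is caught by its specific handler, not KeyError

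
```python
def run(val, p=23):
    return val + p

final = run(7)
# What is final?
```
30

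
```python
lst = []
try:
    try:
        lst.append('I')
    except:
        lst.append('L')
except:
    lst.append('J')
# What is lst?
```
['I']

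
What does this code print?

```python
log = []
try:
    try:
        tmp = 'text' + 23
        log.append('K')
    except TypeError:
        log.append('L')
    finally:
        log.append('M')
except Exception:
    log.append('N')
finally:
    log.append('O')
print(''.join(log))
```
LMO

Both finally blocks run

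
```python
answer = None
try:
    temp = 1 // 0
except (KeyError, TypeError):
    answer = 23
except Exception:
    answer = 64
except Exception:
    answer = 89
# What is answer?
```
64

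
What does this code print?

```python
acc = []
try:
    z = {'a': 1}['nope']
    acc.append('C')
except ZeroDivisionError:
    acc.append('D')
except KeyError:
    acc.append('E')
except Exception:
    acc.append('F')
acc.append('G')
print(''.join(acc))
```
EG

KeyError matches before generic Exception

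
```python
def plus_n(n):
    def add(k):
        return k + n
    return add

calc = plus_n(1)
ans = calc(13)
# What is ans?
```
14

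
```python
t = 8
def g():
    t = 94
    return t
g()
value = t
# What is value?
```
8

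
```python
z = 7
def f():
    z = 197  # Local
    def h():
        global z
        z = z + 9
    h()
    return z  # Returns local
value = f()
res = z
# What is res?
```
16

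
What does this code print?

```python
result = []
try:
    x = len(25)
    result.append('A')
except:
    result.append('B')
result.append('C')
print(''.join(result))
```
BC

Exception raised in try, caught by bare except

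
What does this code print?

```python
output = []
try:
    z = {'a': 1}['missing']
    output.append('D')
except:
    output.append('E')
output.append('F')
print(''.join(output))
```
EF

Exception raised in try, caught by bare except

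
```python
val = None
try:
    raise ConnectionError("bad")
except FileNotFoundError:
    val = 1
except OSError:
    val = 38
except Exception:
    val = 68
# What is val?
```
38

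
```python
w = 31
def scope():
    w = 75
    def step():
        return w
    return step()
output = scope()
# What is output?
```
75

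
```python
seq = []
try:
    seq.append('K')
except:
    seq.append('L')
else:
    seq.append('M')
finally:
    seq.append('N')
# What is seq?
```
['K', 'M', 'N']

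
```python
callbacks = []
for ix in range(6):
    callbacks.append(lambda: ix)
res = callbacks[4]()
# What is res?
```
5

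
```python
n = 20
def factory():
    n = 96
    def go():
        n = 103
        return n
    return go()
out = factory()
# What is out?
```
103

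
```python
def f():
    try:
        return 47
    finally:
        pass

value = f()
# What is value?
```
47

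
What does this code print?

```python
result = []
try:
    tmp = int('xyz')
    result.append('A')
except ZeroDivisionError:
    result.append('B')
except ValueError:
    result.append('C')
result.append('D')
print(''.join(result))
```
CD

ValueError is caught by its specific handler, not ZeroDivisionError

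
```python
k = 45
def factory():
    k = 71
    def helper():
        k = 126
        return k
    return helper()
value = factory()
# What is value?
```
126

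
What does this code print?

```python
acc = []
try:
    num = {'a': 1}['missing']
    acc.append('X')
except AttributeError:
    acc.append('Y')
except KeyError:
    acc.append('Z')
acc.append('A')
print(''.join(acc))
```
ZA

KeyError is caught by its specific handler, not AttributeError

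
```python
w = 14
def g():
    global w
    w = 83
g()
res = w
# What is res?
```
83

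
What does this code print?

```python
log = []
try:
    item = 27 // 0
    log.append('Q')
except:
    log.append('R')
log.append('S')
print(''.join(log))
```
RS

Exception raised in try, caught by bare except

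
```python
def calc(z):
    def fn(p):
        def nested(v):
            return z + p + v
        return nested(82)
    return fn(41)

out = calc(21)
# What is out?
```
144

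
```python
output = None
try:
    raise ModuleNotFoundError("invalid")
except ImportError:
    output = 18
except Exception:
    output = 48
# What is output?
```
18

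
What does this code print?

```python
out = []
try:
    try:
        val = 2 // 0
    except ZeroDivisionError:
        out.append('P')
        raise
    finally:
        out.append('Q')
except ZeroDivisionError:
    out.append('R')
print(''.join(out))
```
PQR

finally runs before re-raised exception propagates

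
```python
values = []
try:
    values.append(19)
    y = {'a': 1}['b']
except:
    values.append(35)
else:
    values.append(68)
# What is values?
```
[19, 35]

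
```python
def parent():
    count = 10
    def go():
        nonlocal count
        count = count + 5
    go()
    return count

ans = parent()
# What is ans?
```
15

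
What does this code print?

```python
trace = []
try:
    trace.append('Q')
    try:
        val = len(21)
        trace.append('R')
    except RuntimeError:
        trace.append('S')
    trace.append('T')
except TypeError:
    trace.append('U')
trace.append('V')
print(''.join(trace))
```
QUV

Inner handler doesn't match, propagates to outer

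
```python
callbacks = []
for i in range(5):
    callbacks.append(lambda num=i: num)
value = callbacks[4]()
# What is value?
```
4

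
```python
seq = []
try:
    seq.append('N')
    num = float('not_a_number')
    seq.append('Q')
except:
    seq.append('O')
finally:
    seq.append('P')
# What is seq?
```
['N', 'O', 'P']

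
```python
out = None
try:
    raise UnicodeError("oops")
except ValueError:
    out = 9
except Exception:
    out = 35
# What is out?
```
9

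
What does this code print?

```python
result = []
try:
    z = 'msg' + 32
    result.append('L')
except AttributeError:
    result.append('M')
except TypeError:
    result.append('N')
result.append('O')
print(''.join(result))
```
NO

TypeError is caught by its specific handler, not AttributeError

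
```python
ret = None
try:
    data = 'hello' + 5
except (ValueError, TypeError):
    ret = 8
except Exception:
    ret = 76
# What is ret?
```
8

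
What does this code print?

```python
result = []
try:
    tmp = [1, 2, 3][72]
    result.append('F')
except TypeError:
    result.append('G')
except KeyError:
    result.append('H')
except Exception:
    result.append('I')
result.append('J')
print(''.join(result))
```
IJ

IndexError not specifically caught, falls to Exception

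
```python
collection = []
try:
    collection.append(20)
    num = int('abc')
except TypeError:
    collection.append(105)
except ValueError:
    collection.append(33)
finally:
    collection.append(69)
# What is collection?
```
[20, 33, 69]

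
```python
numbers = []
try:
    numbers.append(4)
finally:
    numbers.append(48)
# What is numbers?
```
[4, 48]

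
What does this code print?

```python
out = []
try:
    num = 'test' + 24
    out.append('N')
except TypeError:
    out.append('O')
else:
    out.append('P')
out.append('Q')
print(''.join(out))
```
OQ

else block skipped when exception is caught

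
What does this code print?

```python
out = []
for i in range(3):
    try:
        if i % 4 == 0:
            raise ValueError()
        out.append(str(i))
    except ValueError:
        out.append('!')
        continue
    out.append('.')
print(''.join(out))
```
!1.2.

continue in except skips rest of loop body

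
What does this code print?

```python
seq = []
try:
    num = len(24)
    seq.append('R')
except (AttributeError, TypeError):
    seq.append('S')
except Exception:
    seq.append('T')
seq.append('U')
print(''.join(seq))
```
SU

TypeError matches tuple containing it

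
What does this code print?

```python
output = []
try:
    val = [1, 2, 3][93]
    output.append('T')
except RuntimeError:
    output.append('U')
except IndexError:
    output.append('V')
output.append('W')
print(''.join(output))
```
VW

IndexError is caught by its specific handler, not RuntimeError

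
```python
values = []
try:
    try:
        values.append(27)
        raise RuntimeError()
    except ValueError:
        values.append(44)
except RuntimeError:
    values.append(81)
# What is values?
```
[27, 81]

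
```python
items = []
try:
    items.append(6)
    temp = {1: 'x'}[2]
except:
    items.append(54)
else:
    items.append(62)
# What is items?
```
[6, 54]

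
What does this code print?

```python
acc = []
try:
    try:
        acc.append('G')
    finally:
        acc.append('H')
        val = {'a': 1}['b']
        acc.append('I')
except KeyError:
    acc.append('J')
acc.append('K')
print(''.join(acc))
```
GHJK

Exception in inner finally caught by outer except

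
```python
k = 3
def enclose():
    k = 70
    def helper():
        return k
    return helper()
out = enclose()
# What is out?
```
70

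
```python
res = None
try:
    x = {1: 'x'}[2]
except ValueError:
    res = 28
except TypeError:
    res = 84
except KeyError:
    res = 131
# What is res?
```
131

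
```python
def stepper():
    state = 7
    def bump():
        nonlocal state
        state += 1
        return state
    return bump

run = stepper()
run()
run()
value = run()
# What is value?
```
10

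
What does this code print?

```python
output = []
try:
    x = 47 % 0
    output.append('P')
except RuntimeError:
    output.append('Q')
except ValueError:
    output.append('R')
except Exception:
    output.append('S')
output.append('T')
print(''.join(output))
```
ST

ZeroDivisionError not specifically caught, falls to Exception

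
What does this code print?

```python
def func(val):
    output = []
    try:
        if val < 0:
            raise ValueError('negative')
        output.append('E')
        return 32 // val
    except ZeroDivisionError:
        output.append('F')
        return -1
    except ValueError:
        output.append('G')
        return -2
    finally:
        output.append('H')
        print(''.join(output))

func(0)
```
EFH

val=0 causes ZeroDivisionError, caught, finally prints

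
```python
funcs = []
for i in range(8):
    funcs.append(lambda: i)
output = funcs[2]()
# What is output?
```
7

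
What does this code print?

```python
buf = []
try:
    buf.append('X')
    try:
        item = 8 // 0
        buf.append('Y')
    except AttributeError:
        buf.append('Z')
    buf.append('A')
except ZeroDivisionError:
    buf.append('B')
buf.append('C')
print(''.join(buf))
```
XBC

Inner handler doesn't match, propagates to outer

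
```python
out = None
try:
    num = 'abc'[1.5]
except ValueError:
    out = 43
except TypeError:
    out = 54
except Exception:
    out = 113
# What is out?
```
54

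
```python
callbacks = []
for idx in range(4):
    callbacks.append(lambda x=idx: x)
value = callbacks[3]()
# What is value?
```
3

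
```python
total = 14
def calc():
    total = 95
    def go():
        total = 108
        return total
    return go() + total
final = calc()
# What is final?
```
203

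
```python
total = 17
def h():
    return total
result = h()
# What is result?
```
17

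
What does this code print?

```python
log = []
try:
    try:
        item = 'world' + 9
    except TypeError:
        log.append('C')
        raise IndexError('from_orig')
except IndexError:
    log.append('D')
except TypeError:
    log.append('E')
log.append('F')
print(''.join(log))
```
CDF

IndexError raised and caught, original TypeError not re-raised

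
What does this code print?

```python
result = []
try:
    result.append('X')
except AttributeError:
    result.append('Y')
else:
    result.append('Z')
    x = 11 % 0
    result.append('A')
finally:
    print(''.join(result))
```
XZ

Try succeeds, else appends 'Z', ZeroDivisionError in else is uncaught, finally prints before exception propagates ('A' never appended)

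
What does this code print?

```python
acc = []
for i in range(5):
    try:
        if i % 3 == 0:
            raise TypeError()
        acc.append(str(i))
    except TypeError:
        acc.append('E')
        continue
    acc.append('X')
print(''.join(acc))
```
E1X2XE4X

continue in except skips rest of loop body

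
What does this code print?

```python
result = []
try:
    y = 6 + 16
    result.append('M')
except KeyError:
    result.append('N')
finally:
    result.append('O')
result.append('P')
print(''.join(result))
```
MOP

finally runs after normal execution too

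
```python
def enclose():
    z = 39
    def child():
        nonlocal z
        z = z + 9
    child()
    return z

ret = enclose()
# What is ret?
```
48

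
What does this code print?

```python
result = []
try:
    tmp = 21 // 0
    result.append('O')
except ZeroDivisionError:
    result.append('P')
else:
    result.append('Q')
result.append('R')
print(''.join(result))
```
PR

else block skipped when exception is caught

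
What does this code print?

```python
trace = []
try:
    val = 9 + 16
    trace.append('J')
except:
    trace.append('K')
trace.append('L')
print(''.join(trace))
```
JL

No exception, try block completes normally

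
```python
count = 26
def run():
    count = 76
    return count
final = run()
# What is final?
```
76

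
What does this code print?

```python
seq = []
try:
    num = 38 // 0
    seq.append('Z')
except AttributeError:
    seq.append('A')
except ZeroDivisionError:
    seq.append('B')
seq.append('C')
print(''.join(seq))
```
BC

ZeroDivisionError is caught by its specific handler, not AttributeError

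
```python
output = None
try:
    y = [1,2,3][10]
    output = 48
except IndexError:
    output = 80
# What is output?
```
80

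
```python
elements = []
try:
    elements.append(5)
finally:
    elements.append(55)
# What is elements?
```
[5, 55]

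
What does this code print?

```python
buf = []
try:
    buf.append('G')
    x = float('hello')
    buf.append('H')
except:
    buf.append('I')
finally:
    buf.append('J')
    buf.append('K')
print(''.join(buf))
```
GIJK

Code before exception runs, then except, then all of finally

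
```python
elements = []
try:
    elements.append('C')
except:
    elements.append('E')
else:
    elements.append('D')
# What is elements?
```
['C', 'D']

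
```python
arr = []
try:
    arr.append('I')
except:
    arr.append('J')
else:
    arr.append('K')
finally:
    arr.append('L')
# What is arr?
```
['I', 'K', 'L']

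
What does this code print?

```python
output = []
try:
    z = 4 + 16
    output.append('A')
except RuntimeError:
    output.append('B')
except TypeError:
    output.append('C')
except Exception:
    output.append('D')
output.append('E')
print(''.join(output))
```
AE

No exception, try block completes normally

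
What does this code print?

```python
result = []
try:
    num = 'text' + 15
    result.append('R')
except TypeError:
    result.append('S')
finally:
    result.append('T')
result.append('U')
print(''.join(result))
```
STU

finally always runs, even after exception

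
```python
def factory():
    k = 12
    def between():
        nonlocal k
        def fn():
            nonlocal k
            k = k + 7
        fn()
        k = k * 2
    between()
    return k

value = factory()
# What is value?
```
38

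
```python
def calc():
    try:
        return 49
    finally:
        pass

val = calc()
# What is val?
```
49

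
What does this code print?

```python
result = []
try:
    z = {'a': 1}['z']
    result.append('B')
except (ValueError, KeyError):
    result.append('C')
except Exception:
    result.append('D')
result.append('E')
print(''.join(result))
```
CE

KeyError matches tuple containing it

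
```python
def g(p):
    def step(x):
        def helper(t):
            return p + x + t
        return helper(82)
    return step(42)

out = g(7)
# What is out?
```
131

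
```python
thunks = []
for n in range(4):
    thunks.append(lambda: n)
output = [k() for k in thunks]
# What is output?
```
[3, 3, 3, 3]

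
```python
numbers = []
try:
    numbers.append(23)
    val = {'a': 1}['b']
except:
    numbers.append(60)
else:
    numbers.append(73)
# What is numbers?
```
[23, 60]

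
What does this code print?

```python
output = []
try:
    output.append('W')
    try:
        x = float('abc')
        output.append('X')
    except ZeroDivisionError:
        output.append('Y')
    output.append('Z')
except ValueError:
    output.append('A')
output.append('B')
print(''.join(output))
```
WAB

Inner handler doesn't match, propagates to outer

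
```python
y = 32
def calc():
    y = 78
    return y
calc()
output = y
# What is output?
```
32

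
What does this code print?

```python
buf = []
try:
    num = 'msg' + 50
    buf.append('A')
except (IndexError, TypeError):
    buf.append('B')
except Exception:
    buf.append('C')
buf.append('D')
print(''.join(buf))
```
BD

TypeError matches tuple containing it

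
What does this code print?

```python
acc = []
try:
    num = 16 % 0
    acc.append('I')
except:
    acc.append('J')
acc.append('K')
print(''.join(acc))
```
JK

Exception raised in try, caught by bare except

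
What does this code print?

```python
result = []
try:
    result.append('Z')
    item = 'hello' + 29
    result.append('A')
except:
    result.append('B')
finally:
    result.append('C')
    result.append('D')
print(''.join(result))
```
ZBCD

Code before exception runs, then except, then all of finally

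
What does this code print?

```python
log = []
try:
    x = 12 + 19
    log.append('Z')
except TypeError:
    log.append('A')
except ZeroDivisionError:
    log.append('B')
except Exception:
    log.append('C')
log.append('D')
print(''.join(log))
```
ZD

No exception, try block completes normally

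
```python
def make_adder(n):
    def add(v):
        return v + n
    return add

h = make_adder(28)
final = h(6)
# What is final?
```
34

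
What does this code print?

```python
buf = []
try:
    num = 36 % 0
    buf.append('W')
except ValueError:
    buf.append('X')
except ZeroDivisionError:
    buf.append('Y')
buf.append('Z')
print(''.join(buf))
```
YZ

ZeroDivisionError is caught by its specific handler, not ValueError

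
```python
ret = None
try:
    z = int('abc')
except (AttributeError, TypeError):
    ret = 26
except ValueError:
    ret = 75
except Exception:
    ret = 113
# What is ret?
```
75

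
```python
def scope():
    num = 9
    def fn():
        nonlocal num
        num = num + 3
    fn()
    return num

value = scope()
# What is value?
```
12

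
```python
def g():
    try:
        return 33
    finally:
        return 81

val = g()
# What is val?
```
81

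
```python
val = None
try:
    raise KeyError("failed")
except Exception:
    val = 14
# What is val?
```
14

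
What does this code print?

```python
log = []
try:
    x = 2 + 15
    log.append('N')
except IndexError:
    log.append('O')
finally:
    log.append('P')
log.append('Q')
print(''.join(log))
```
NPQ

finally runs after normal execution too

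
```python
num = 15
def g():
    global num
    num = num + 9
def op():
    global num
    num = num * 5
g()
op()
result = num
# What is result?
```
120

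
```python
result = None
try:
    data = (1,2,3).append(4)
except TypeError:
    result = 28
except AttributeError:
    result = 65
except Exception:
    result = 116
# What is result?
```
65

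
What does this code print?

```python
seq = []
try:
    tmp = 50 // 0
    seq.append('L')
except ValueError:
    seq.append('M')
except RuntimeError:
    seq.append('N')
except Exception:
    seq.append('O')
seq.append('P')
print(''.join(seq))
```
OP

ZeroDivisionError not specifically caught, falls to Exception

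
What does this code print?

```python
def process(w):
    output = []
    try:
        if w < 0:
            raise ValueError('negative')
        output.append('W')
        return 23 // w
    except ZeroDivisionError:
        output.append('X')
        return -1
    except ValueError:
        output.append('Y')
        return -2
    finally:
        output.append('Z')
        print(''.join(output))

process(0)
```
WXZ

w=0 causes ZeroDivisionError, caught, finally prints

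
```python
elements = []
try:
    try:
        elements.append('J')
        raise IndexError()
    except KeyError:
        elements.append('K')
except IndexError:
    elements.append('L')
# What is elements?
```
['J', 'L']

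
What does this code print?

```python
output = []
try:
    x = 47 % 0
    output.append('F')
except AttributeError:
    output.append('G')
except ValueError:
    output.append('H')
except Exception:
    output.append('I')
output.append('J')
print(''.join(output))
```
IJ

ZeroDivisionError not specifically caught, falls to Exception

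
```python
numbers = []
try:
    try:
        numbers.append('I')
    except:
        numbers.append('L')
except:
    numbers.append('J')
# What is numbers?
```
['I']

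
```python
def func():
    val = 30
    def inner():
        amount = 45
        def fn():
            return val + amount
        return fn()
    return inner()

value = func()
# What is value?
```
75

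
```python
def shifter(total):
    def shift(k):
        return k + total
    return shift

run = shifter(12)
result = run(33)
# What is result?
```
45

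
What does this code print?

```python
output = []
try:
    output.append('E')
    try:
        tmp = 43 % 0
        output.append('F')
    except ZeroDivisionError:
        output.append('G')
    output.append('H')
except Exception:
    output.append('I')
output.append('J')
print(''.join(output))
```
EGHJ

Inner exception caught by inner handler, outer continues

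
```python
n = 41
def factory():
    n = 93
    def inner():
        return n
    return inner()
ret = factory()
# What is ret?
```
93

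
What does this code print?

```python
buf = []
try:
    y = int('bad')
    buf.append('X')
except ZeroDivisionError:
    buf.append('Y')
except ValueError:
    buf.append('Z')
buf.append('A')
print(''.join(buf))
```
ZA

ValueError is caught by its specific handler, not ZeroDivisionError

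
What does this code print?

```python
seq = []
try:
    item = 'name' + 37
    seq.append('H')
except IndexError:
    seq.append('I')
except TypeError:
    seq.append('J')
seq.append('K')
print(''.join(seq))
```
JK

TypeError is caught by its specific handler, not IndexError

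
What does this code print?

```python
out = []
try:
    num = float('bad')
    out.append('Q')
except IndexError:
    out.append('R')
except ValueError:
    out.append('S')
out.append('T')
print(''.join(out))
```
ST

ValueError is caught by its specific handler, not IndexError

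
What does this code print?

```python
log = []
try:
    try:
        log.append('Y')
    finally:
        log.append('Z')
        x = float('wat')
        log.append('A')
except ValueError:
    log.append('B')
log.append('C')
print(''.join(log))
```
YZBC

Exception in inner finally caught by outer except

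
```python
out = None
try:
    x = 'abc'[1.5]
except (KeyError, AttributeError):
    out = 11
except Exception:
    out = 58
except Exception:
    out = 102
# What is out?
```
58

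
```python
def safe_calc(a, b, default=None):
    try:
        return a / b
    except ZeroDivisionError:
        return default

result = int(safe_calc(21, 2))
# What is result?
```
10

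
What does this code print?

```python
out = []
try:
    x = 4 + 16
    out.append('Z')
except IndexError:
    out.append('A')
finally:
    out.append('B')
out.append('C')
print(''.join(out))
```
ZBC

finally runs after normal execution too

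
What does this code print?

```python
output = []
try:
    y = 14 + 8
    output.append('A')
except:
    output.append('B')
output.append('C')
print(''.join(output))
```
AC

No exception, try block completes normally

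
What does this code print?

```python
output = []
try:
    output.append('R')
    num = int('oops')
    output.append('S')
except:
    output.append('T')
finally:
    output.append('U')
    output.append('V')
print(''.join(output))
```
RTUV

Code before exception runs, then except, then all of finally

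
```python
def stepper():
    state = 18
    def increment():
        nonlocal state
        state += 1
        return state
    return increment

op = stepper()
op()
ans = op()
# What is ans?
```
20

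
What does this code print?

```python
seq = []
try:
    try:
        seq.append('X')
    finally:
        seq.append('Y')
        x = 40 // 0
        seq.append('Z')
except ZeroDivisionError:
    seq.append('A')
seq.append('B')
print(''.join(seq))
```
XYAB

Exception in inner finally caught by outer except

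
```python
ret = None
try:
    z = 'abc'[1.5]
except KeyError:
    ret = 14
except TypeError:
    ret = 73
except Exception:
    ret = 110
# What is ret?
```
73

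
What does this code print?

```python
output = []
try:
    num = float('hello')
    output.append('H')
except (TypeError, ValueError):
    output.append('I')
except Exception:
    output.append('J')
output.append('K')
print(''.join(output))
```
IK

ValueError matches tuple containing it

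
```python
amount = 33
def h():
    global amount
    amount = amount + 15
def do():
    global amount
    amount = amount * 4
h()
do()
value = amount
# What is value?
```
192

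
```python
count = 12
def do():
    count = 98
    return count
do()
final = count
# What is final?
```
12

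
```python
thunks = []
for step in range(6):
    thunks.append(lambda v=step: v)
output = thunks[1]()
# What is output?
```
1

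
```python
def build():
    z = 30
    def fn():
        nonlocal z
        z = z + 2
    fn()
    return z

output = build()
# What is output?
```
32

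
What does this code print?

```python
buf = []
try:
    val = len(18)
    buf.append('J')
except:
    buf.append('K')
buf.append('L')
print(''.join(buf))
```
KL

Exception raised in try, caught by bare except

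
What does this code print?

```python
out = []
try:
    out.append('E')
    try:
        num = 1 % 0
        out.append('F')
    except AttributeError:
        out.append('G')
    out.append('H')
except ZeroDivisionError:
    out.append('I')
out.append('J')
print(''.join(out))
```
EIJ

Inner handler doesn't match, propagates to outer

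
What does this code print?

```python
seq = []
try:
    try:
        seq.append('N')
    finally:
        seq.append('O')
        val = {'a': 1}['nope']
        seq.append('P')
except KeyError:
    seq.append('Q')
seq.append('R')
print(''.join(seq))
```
NOQR

Exception in inner finally caught by outer except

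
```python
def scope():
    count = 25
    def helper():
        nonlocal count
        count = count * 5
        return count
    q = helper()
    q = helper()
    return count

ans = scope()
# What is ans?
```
625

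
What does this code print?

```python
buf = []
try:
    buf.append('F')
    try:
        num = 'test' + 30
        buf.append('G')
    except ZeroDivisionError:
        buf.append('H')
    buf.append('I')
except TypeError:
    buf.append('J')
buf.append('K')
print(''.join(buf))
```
FJK

Inner handler doesn't match, propagates to outer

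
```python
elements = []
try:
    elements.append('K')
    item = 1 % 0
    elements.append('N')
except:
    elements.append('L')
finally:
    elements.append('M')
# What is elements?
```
['K', 'L', 'M']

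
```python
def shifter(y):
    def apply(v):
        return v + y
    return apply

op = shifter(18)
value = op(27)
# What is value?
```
45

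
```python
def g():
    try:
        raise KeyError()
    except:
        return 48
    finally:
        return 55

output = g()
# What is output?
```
55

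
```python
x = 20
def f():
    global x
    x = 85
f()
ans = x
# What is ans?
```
85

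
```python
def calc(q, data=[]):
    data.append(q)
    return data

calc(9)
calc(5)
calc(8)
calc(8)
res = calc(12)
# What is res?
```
[9, 5, 8, 8, 12]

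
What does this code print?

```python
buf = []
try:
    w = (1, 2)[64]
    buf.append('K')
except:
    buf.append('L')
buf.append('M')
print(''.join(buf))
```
LM

Exception raised in try, caught by bare except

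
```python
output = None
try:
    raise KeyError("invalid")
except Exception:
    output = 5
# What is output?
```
5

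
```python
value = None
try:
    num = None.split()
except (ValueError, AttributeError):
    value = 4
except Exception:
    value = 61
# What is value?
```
4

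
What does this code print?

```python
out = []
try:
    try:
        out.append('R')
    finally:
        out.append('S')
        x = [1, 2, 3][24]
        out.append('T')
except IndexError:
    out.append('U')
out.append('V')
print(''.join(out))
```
RSUV

Exception in inner finally caught by outer except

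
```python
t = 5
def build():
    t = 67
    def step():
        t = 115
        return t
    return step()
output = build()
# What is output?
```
115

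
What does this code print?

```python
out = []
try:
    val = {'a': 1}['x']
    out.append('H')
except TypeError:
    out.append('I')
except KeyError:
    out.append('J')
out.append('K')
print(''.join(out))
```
JK

KeyError is caught by its specific handler, not TypeError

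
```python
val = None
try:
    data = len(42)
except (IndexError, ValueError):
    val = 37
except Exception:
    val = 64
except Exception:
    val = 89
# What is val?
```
64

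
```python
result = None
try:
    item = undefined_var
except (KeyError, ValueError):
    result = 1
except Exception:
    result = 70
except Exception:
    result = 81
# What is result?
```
70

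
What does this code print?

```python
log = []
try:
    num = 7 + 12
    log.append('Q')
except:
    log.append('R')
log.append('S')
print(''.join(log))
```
QS

No exception, try block completes normally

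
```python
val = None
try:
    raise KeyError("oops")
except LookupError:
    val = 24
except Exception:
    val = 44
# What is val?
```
24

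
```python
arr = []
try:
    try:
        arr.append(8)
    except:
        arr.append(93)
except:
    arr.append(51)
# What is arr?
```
[8]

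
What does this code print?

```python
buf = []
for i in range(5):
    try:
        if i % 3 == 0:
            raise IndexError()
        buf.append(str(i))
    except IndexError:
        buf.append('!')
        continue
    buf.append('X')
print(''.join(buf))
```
!1X2X!4X

continue in except skips rest of loop body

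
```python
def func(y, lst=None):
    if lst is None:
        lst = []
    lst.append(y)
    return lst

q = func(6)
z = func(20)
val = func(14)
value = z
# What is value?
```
[20]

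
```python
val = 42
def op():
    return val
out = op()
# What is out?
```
42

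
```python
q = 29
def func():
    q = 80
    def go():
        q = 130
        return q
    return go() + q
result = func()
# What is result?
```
210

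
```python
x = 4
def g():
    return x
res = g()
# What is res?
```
4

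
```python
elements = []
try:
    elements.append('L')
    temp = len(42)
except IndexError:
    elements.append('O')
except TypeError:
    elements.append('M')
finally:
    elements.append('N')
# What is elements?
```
['L', 'M', 'N']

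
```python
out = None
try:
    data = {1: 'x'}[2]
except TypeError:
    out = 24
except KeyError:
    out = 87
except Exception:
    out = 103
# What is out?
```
87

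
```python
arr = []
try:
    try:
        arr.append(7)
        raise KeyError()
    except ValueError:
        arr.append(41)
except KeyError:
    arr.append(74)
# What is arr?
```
[7, 74]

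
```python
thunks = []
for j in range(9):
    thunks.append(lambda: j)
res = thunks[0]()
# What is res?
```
8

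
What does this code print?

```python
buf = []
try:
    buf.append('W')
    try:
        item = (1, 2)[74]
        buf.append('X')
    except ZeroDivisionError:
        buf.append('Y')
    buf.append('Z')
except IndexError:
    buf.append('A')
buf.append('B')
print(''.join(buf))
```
WAB

Inner handler doesn't match, propagates to outer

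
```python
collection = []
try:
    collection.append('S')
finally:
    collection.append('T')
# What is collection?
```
['S', 'T']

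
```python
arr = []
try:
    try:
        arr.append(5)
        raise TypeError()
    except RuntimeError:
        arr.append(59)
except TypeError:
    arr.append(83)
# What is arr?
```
[5, 83]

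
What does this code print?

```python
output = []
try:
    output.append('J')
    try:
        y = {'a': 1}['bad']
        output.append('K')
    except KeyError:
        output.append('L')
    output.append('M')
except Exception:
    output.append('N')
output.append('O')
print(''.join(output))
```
JLMO

Inner exception caught by inner handler, outer continues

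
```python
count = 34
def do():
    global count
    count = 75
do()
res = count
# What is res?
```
75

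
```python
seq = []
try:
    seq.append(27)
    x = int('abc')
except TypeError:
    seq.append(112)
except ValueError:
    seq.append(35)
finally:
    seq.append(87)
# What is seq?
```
[27, 35, 87]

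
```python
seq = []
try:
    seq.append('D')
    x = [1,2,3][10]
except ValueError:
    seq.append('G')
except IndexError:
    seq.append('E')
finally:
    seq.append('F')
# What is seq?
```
['D', 'E', 'F']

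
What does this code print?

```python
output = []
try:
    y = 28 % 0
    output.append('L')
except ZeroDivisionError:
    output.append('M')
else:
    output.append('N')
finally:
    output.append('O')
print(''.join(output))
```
MO

Exception: except runs, else skipped, finally runs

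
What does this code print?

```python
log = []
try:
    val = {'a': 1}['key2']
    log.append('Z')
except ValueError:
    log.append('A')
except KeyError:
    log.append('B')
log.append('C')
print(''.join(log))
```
BC

KeyError is caught by its specific handler, not ValueError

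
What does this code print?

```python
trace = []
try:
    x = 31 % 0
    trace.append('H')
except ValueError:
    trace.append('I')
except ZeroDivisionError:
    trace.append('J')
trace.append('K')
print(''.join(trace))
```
JK

ZeroDivisionError is caught by its specific handler, not ValueError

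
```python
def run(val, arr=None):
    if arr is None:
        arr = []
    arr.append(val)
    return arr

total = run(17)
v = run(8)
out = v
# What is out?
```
[8]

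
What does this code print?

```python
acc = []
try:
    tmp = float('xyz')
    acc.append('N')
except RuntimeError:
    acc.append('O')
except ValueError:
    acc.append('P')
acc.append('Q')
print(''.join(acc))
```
PQ

ValueError is caught by its specific handler, not RuntimeError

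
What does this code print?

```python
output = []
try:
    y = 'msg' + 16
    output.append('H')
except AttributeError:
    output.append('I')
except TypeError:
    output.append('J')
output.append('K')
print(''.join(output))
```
JK

TypeError is caught by its specific handler, not AttributeError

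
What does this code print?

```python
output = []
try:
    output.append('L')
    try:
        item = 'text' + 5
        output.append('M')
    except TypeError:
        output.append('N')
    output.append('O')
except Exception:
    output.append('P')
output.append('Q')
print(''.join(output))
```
LNOQ

Inner exception caught by inner handler, outer continues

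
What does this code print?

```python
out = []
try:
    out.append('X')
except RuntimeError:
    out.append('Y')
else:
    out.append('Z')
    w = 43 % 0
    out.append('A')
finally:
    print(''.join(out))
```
XZ

Try succeeds, else appends 'Z', ZeroDivisionError in else is uncaught, finally prints before exception propagates ('A' never appended)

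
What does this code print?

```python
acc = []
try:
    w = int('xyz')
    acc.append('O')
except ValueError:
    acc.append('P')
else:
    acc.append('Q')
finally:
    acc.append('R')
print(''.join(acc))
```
PR

Exception: except runs, else skipped, finally runs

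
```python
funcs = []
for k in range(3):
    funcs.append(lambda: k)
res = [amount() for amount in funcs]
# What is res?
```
[2, 2, 2]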